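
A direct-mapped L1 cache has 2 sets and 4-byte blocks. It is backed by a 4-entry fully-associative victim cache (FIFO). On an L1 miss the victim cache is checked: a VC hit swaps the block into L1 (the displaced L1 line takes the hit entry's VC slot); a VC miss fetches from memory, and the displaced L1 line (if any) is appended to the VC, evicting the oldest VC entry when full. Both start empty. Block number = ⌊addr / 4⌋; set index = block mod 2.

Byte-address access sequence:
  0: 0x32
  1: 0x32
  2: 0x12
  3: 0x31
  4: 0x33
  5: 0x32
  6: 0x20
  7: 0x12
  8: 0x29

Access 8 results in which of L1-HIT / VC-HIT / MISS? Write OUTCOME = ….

0: 0x32 (blk 12, set 0) → MISS  vc=[]
1: 0x32 (blk 12, set 0) → L1-HIT  vc=[]
2: 0x12 (blk 4, set 0) → MISS  vc=[12]
3: 0x31 (blk 12, set 0) → VC-HIT  vc=[4]
4: 0x33 (blk 12, set 0) → L1-HIT  vc=[4]
5: 0x32 (blk 12, set 0) → L1-HIT  vc=[4]
6: 0x20 (blk 8, set 0) → MISS  vc=[4, 12]
7: 0x12 (blk 4, set 0) → VC-HIT  vc=[8, 12]
8: 0x29 (blk 10, set 0) → MISS  vc=[8, 12, 4]

OUTCOME = MISS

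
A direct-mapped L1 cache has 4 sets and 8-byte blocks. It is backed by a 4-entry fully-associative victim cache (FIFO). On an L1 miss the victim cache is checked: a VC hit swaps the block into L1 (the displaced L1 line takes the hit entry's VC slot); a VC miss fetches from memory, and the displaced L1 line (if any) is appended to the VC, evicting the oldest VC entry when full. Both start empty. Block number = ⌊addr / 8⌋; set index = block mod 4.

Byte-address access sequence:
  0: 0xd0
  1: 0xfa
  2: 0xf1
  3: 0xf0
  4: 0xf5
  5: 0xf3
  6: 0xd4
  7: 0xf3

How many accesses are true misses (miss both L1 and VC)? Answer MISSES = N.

0: 0xd0 (blk 26, set 2) → MISS  vc=[]
1: 0xfa (blk 31, set 3) → MISS  vc=[]
2: 0xf1 (blk 30, set 2) → MISS  vc=[26]
3: 0xf0 (blk 30, set 2) → L1-HIT  vc=[26]
4: 0xf5 (blk 30, set 2) → L1-HIT  vc=[26]
5: 0xf3 (blk 30, set 2) → L1-HIT  vc=[26]
6: 0xd4 (blk 26, set 2) → VC-HIT  vc=[30]
7: 0xf3 (blk 30, set 2) → VC-HIT  vc=[26]

MISSES = 3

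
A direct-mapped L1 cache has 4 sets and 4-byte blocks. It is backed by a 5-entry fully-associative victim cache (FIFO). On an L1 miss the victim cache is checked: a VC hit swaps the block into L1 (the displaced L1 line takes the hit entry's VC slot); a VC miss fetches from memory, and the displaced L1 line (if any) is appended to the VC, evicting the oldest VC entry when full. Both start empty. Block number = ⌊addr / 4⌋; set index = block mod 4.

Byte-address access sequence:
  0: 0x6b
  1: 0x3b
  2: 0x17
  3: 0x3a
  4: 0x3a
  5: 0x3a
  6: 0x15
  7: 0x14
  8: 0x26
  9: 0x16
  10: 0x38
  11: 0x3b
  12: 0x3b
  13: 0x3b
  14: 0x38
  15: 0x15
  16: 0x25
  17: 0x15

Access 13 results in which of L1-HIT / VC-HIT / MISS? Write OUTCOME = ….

#0 0x6b→b26/s2 MISS; vc=[]
#1 0x3b→b14/s2 MISS; vc=[26]
#2 0x17→b5/s1 MISS; vc=[26]
#3 0x3a→b14/s2 L1-HIT; vc=[26]
#4 0x3a→b14/s2 L1-HIT; vc=[26]
#5 0x3a→b14/s2 L1-HIT; vc=[26]
#6 0x15→b5/s1 L1-HIT; vc=[26]
#7 0x14→b5/s1 L1-HIT; vc=[26]
#8 0x26→b9/s1 MISS; vc=[26,5]
#9 0x16→b5/s1 VC-HIT; vc=[26,9]
#10 0x38→b14/s2 L1-HIT; vc=[26,9]
#11 0x3b→b14/s2 L1-HIT; vc=[26,9]
#12 0x3b→b14/s2 L1-HIT; vc=[26,9]
#13 0x3b→b14/s2 L1-HIT; vc=[26,9]
#14 0x38→b14/s2 L1-HIT; vc=[26,9]
#15 0x15→b5/s1 L1-HIT; vc=[26,9]
#16 0x25→b9/s1 VC-HIT; vc=[26,5]
#17 0x15→b5/s1 VC-HIT; vc=[26,9]

OUTCOME = L1-HIT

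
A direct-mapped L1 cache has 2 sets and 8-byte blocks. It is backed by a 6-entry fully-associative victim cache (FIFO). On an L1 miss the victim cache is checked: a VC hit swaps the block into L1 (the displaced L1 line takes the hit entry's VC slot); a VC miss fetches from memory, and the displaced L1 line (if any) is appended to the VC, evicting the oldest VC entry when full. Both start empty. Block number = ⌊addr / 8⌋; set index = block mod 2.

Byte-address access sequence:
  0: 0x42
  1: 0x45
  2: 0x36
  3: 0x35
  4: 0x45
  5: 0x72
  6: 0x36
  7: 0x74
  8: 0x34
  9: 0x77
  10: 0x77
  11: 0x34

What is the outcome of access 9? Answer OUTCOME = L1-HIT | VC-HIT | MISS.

OUTCOME = VC-HIT

  [0] addr=0x42 blk=8 s=0: MISS | VC []
  [1] addr=0x45 blk=8 s=0: L1-HIT | VC []
  [2] addr=0x36 blk=6 s=0: MISS | VC [8]
  [3] addr=0x35 blk=6 s=0: L1-HIT | VC [8]
  [4] addr=0x45 blk=8 s=0: VC-HIT | VC [6]
  [5] addr=0x72 blk=14 s=0: MISS | VC [6, 8]
  [6] addr=0x36 blk=6 s=0: VC-HIT | VC [14, 8]
  [7] addr=0x74 blk=14 s=0: VC-HIT | VC [6, 8]
  [8] addr=0x34 blk=6 s=0: VC-HIT | VC [14, 8]
  [9] addr=0x77 blk=14 s=0: VC-HIT | VC [6, 8]
  [10] addr=0x77 blk=14 s=0: L1-HIT | VC [6, 8]
  [11] addr=0x34 blk=6 s=0: VC-HIT | VC [14, 8]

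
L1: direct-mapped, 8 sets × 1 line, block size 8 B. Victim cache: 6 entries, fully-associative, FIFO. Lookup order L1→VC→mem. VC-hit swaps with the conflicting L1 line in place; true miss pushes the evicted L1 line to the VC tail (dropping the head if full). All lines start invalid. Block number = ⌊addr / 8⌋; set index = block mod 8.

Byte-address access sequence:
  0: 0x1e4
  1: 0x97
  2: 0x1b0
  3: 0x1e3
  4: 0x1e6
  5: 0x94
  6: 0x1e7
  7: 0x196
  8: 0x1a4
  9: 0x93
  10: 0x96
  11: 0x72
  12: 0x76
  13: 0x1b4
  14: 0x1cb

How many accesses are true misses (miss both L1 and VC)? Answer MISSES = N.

#0 0x1e4→b60/s4 MISS; vc=[]
#1 0x97→b18/s2 MISS; vc=[]
#2 0x1b0→b54/s6 MISS; vc=[]
#3 0x1e3→b60/s4 L1-HIT; vc=[]
#4 0x1e6→b60/s4 L1-HIT; vc=[]
#5 0x94→b18/s2 L1-HIT; vc=[]
#6 0x1e7→b60/s4 L1-HIT; vc=[]
#7 0x196→b50/s2 MISS; vc=[18]
#8 0x1a4→b52/s4 MISS; vc=[18,60]
#9 0x93→b18/s2 VC-HIT; vc=[50,60]
#10 0x96→b18/s2 L1-HIT; vc=[50,60]
#11 0x72→b14/s6 MISS; vc=[50,60,54]
#12 0x76→b14/s6 L1-HIT; vc=[50,60,54]
#13 0x1b4→b54/s6 VC-HIT; vc=[50,60,14]
#14 0x1cb→b57/s1 MISS; vc=[50,60,14]

MISSES = 7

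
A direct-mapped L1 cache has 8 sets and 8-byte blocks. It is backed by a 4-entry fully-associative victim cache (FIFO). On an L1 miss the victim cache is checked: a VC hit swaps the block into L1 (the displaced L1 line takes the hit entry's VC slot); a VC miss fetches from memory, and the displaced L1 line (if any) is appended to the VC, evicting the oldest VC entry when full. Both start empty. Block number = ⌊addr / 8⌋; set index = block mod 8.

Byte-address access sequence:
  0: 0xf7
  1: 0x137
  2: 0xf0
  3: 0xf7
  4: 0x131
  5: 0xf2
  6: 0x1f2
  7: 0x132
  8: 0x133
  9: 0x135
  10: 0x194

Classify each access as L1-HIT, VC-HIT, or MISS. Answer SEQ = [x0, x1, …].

SEQ = [MISS, MISS, VC-HIT, L1-HIT, VC-HIT, VC-HIT, MISS, VC-HIT, L1-HIT, L1-HIT, MISS]

  [0] addr=0xf7 blk=30 s=6: MISS | VC []
  [1] addr=0x137 blk=38 s=6: MISS | VC [30]
  [2] addr=0xf0 blk=30 s=6: VC-HIT | VC [38]
  [3] addr=0xf7 blk=30 s=6: L1-HIT | VC [38]
  [4] addr=0x131 blk=38 s=6: VC-HIT | VC [30]
  [5] addr=0xf2 blk=30 s=6: VC-HIT | VC [38]
  [6] addr=0x1f2 blk=62 s=6: MISS | VC [38, 30]
  [7] addr=0x132 blk=38 s=6: VC-HIT | VC [62, 30]
  [8] addr=0x133 blk=38 s=6: L1-HIT | VC [62, 30]
  [9] addr=0x135 blk=38 s=6: L1-HIT | VC [62, 30]
  [10] addr=0x194 blk=50 s=2: MISS | VC [62, 30]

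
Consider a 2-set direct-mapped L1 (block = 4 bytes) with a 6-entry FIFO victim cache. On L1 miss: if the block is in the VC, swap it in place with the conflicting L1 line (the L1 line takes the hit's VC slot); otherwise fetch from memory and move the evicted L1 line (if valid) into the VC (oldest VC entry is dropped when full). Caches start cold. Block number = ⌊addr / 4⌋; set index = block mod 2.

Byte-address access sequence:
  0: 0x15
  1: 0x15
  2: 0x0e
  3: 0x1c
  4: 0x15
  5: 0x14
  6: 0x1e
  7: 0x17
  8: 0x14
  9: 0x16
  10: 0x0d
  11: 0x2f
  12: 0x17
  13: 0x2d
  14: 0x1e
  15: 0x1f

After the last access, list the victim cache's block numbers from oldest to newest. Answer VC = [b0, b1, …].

VC = [11, 5, 3]

0: 0x15 (blk 5, set 1) → MISS  vc=[]
1: 0x15 (blk 5, set 1) → L1-HIT  vc=[]
2: 0xe (blk 3, set 1) → MISS  vc=[5]
3: 0x1c (blk 7, set 1) → MISS  vc=[5, 3]
4: 0x15 (blk 5, set 1) → VC-HIT  vc=[7, 3]
5: 0x14 (blk 5, set 1) → L1-HIT  vc=[7, 3]
6: 0x1e (blk 7, set 1) → VC-HIT  vc=[5, 3]
7: 0x17 (blk 5, set 1) → VC-HIT  vc=[7, 3]
8: 0x14 (blk 5, set 1) → L1-HIT  vc=[7, 3]
9: 0x16 (blk 5, set 1) → L1-HIT  vc=[7, 3]
10: 0xd (blk 3, set 1) → VC-HIT  vc=[7, 5]
11: 0x2f (blk 11, set 1) → MISS  vc=[7, 5, 3]
12: 0x17 (blk 5, set 1) → VC-HIT  vc=[7, 11, 3]
13: 0x2d (blk 11, set 1) → VC-HIT  vc=[7, 5, 3]
14: 0x1e (blk 7, set 1) → VC-HIT  vc=[11, 5, 3]
15: 0x1f (blk 7, set 1) → L1-HIT  vc=[11, 5, 3]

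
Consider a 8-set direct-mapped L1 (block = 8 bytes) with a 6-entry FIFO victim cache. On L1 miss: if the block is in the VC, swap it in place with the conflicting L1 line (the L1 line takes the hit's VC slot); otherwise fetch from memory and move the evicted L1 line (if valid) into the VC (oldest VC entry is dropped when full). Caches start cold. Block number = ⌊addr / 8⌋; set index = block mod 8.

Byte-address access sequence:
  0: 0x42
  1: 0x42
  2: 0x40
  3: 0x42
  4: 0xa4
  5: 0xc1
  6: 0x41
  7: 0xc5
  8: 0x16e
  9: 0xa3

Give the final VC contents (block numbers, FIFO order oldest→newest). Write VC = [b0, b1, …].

VC = [8]

0: 0x42 (blk 8, set 0) → MISS  vc=[]
1: 0x42 (blk 8, set 0) → L1-HIT  vc=[]
2: 0x40 (blk 8, set 0) → L1-HIT  vc=[]
3: 0x42 (blk 8, set 0) → L1-HIT  vc=[]
4: 0xa4 (blk 20, set 4) → MISS  vc=[]
5: 0xc1 (blk 24, set 0) → MISS  vc=[8]
6: 0x41 (blk 8, set 0) → VC-HIT  vc=[24]
7: 0xc5 (blk 24, set 0) → VC-HIT  vc=[8]
8: 0x16e (blk 45, set 5) → MISS  vc=[8]
9: 0xa3 (blk 20, set 4) → L1-HIT  vc=[8]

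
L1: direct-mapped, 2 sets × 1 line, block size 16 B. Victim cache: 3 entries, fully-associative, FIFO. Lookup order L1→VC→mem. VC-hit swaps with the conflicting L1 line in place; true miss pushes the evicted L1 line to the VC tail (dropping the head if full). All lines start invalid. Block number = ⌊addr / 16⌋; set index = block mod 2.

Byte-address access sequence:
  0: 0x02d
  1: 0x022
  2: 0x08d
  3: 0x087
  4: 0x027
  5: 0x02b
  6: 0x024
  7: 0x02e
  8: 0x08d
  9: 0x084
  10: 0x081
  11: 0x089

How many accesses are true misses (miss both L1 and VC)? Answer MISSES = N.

#0 0x2d→b2/s0 MISS; vc=[]
#1 0x22→b2/s0 L1-HIT; vc=[]
#2 0x8d→b8/s0 MISS; vc=[2]
#3 0x87→b8/s0 L1-HIT; vc=[2]
#4 0x27→b2/s0 VC-HIT; vc=[8]
#5 0x2b→b2/s0 L1-HIT; vc=[8]
#6 0x24→b2/s0 L1-HIT; vc=[8]
#7 0x2e→b2/s0 L1-HIT; vc=[8]
#8 0x8d→b8/s0 VC-HIT; vc=[2]
#9 0x84→b8/s0 L1-HIT; vc=[2]
#10 0x81→b8/s0 L1-HIT; vc=[2]
#11 0x89→b8/s0 L1-HIT; vc=[2]

MISSES = 2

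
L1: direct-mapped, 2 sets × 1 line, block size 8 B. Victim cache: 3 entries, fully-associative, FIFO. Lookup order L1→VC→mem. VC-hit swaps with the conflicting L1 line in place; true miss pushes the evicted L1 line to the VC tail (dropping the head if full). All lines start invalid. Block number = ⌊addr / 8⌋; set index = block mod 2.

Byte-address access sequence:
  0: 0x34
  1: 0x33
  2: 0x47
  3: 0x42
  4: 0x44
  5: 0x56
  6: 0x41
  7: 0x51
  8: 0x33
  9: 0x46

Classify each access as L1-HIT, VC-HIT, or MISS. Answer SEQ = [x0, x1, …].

  [0] addr=0x34 blk=6 s=0: MISS | VC []
  [1] addr=0x33 blk=6 s=0: L1-HIT | VC []
  [2] addr=0x47 blk=8 s=0: MISS | VC [6]
  [3] addr=0x42 blk=8 s=0: L1-HIT | VC [6]
  [4] addr=0x44 blk=8 s=0: L1-HIT | VC [6]
  [5] addr=0x56 blk=10 s=0: MISS | VC [6, 8]
  [6] addr=0x41 blk=8 s=0: VC-HIT | VC [6, 10]
  [7] addr=0x51 blk=10 s=0: VC-HIT | VC [6, 8]
  [8] addr=0x33 blk=6 s=0: VC-HIT | VC [10, 8]
  [9] addr=0x46 blk=8 s=0: VC-HIT | VC [10, 6]

SEQ = [MISS, L1-HIT, MISS, L1-HIT, L1-HIT, MISS, VC-HIT, VC-HIT, VC-HIT, VC-HIT]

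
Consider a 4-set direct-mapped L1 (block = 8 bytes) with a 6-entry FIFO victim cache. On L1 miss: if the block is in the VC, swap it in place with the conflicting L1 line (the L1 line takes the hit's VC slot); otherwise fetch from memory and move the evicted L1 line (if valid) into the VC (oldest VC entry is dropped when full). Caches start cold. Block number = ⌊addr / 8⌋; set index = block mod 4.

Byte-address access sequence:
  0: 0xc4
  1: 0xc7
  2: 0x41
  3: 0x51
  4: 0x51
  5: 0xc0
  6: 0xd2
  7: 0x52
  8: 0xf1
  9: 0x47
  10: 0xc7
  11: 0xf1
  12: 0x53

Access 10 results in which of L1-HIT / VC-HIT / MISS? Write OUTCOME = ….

OUTCOME = VC-HIT

  [0] addr=0xc4 blk=24 s=0: MISS | VC []
  [1] addr=0xc7 blk=24 s=0: L1-HIT | VC []
  [2] addr=0x41 blk=8 s=0: MISS | VC [24]
  [3] addr=0x51 blk=10 s=2: MISS | VC [24]
  [4] addr=0x51 blk=10 s=2: L1-HIT | VC [24]
  [5] addr=0xc0 blk=24 s=0: VC-HIT | VC [8]
  [6] addr=0xd2 blk=26 s=2: MISS | VC [8, 10]
  [7] addr=0x52 blk=10 s=2: VC-HIT | VC [8, 26]
  [8] addr=0xf1 blk=30 s=2: MISS | VC [8, 26, 10]
  [9] addr=0x47 blk=8 s=0: VC-HIT | VC [24, 26, 10]
  [10] addr=0xc7 blk=24 s=0: VC-HIT | VC [8, 26, 10]
  [11] addr=0xf1 blk=30 s=2: L1-HIT | VC [8, 26, 10]
  [12] addr=0x53 blk=10 s=2: VC-HIT | VC [8, 26, 30]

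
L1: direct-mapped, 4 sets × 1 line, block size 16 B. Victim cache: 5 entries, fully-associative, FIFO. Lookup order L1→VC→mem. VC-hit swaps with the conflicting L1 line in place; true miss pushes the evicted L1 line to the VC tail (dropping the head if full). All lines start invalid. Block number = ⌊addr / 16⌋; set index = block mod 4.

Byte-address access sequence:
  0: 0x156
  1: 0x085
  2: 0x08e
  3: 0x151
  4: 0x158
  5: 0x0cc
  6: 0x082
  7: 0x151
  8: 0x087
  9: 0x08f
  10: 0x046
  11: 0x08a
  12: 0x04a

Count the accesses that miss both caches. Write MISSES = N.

MISSES = 4

#0 0x156→b21/s1 MISS; vc=[]
#1 0x85→b8/s0 MISS; vc=[]
#2 0x8e→b8/s0 L1-HIT; vc=[]
#3 0x151→b21/s1 L1-HIT; vc=[]
#4 0x158→b21/s1 L1-HIT; vc=[]
#5 0xcc→b12/s0 MISS; vc=[8]
#6 0x82→b8/s0 VC-HIT; vc=[12]
#7 0x151→b21/s1 L1-HIT; vc=[12]
#8 0x87→b8/s0 L1-HIT; vc=[12]
#9 0x8f→b8/s0 L1-HIT; vc=[12]
#10 0x46→b4/s0 MISS; vc=[12,8]
#11 0x8a→b8/s0 VC-HIT; vc=[12,4]
#12 0x4a→b4/s0 VC-HIT; vc=[12,8]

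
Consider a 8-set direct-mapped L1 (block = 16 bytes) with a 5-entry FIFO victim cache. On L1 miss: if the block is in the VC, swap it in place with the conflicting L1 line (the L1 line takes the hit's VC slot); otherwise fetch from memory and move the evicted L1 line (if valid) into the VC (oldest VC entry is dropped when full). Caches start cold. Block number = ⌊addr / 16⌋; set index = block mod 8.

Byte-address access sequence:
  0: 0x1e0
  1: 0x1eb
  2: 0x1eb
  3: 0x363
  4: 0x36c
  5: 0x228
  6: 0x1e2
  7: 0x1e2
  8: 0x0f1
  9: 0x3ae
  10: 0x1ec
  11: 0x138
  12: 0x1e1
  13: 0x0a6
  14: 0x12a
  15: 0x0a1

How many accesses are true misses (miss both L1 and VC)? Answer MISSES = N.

MISSES = 8

#0 0x1e0→b30/s6 MISS; vc=[]
#1 0x1eb→b30/s6 L1-HIT; vc=[]
#2 0x1eb→b30/s6 L1-HIT; vc=[]
#3 0x363→b54/s6 MISS; vc=[30]
#4 0x36c→b54/s6 L1-HIT; vc=[30]
#5 0x228→b34/s2 MISS; vc=[30]
#6 0x1e2→b30/s6 VC-HIT; vc=[54]
#7 0x1e2→b30/s6 L1-HIT; vc=[54]
#8 0xf1→b15/s7 MISS; vc=[54]
#9 0x3ae→b58/s2 MISS; vc=[54,34]
#10 0x1ec→b30/s6 L1-HIT; vc=[54,34]
#11 0x138→b19/s3 MISS; vc=[54,34]
#12 0x1e1→b30/s6 L1-HIT; vc=[54,34]
#13 0xa6→b10/s2 MISS; vc=[54,34,58]
#14 0x12a→b18/s2 MISS; vc=[54,34,58,10]
#15 0xa1→b10/s2 VC-HIT; vc=[54,34,58,18]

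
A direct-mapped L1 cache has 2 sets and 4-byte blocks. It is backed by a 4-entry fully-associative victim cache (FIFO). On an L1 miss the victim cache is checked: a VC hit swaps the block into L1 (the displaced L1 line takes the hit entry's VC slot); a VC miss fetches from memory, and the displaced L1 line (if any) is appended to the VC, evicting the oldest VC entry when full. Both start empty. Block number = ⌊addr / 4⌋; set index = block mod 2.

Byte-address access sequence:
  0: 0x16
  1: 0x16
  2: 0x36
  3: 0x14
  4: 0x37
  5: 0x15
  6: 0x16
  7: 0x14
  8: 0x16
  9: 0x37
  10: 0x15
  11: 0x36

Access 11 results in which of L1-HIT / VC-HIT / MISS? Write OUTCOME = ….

  [0] addr=0x16 blk=5 s=1: MISS | VC []
  [1] addr=0x16 blk=5 s=1: L1-HIT | VC []
  [2] addr=0x36 blk=13 s=1: MISS | VC [5]
  [3] addr=0x14 blk=5 s=1: VC-HIT | VC [13]
  [4] addr=0x37 blk=13 s=1: VC-HIT | VC [5]
  [5] addr=0x15 blk=5 s=1: VC-HIT | VC [13]
  [6] addr=0x16 blk=5 s=1: L1-HIT | VC [13]
  [7] addr=0x14 blk=5 s=1: L1-HIT | VC [13]
  [8] addr=0x16 blk=5 s=1: L1-HIT | VC [13]
  [9] addr=0x37 blk=13 s=1: VC-HIT | VC [5]
  [10] addr=0x15 blk=5 s=1: VC-HIT | VC [13]
  [11] addr=0x36 blk=13 s=1: VC-HIT | VC [5]

OUTCOME = VC-HIT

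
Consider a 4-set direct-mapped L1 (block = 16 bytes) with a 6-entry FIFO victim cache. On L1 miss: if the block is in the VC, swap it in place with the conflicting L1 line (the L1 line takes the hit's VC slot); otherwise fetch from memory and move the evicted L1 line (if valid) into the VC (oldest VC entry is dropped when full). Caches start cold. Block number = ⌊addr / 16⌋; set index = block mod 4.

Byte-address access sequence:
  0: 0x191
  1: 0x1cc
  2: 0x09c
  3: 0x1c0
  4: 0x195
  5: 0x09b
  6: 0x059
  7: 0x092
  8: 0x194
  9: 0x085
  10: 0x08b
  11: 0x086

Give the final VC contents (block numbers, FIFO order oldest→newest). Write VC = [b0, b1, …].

VC = [9, 5, 28]

  [0] addr=0x191 blk=25 s=1: MISS | VC []
  [1] addr=0x1cc blk=28 s=0: MISS | VC []
  [2] addr=0x9c blk=9 s=1: MISS | VC [25]
  [3] addr=0x1c0 blk=28 s=0: L1-HIT | VC [25]
  [4] addr=0x195 blk=25 s=1: VC-HIT | VC [9]
  [5] addr=0x9b blk=9 s=1: VC-HIT | VC [25]
  [6] addr=0x59 blk=5 s=1: MISS | VC [25, 9]
  [7] addr=0x92 blk=9 s=1: VC-HIT | VC [25, 5]
  [8] addr=0x194 blk=25 s=1: VC-HIT | VC [9, 5]
  [9] addr=0x85 blk=8 s=0: MISS | VC [9, 5, 28]
  [10] addr=0x8b blk=8 s=0: L1-HIT | VC [9, 5, 28]
  [11] addr=0x86 blk=8 s=0: L1-HIT | VC [9, 5, 28]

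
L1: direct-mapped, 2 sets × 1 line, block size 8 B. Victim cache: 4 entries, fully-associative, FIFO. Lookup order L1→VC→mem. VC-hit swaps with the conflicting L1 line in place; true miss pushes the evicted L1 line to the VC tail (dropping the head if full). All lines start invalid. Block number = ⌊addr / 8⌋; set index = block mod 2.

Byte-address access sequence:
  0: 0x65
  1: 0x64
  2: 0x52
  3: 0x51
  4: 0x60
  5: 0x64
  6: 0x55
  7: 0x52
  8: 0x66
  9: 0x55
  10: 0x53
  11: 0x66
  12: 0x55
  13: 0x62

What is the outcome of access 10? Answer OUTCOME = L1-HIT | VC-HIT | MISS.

OUTCOME = L1-HIT

  [0] addr=0x65 blk=12 s=0: MISS | VC []
  [1] addr=0x64 blk=12 s=0: L1-HIT | VC []
  [2] addr=0x52 blk=10 s=0: MISS | VC [12]
  [3] addr=0x51 blk=10 s=0: L1-HIT | VC [12]
  [4] addr=0x60 blk=12 s=0: VC-HIT | VC [10]
  [5] addr=0x64 blk=12 s=0: L1-HIT | VC [10]
  [6] addr=0x55 blk=10 s=0: VC-HIT | VC [12]
  [7] addr=0x52 blk=10 s=0: L1-HIT | VC [12]
  [8] addr=0x66 blk=12 s=0: VC-HIT | VC [10]
  [9] addr=0x55 blk=10 s=0: VC-HIT | VC [12]
  [10] addr=0x53 blk=10 s=0: L1-HIT | VC [12]
  [11] addr=0x66 blk=12 s=0: VC-HIT | VC [10]
  [12] addr=0x55 blk=10 s=0: VC-HIT | VC [12]
  [13] addr=0x62 blk=12 s=0: VC-HIT | VC [10]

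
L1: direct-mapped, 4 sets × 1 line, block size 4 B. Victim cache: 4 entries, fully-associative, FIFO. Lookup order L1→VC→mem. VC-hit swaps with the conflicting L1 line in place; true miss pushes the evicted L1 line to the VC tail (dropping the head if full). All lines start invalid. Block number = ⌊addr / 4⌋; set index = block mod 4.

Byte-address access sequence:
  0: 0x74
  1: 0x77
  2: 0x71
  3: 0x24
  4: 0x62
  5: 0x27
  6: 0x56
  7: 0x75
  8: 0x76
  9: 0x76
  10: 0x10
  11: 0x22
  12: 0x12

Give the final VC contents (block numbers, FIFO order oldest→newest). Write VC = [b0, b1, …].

VC = [28, 9, 24, 8]

0: 0x74 (blk 29, set 1) → MISS  vc=[]
1: 0x77 (blk 29, set 1) → L1-HIT  vc=[]
2: 0x71 (blk 28, set 0) → MISS  vc=[]
3: 0x24 (blk 9, set 1) → MISS  vc=[29]
4: 0x62 (blk 24, set 0) → MISS  vc=[29, 28]
5: 0x27 (blk 9, set 1) → L1-HIT  vc=[29, 28]
6: 0x56 (blk 21, set 1) → MISS  vc=[29, 28, 9]
7: 0x75 (blk 29, set 1) → VC-HIT  vc=[21, 28, 9]
8: 0x76 (blk 29, set 1) → L1-HIT  vc=[21, 28, 9]
9: 0x76 (blk 29, set 1) → L1-HIT  vc=[21, 28, 9]
10: 0x10 (blk 4, set 0) → MISS  vc=[21, 28, 9, 24]
11: 0x22 (blk 8, set 0) → MISS  vc=[28, 9, 24, 4]
12: 0x12 (blk 4, set 0) → VC-HIT  vc=[28, 9, 24, 8]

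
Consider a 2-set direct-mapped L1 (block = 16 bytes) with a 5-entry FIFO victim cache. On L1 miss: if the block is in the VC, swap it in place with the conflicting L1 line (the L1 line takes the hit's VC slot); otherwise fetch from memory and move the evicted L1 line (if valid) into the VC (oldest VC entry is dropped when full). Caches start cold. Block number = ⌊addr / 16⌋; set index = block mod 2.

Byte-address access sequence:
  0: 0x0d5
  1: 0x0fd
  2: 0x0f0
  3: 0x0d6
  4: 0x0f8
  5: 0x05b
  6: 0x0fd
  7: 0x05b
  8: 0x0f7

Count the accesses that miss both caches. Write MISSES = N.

MISSES = 3

#0 0xd5→b13/s1 MISS; vc=[]
#1 0xfd→b15/s1 MISS; vc=[13]
#2 0xf0→b15/s1 L1-HIT; vc=[13]
#3 0xd6→b13/s1 VC-HIT; vc=[15]
#4 0xf8→b15/s1 VC-HIT; vc=[13]
#5 0x5b→b5/s1 MISS; vc=[13,15]
#6 0xfd→b15/s1 VC-HIT; vc=[13,5]
#7 0x5b→b5/s1 VC-HIT; vc=[13,15]
#8 0xf7→b15/s1 VC-HIT; vc=[13,5]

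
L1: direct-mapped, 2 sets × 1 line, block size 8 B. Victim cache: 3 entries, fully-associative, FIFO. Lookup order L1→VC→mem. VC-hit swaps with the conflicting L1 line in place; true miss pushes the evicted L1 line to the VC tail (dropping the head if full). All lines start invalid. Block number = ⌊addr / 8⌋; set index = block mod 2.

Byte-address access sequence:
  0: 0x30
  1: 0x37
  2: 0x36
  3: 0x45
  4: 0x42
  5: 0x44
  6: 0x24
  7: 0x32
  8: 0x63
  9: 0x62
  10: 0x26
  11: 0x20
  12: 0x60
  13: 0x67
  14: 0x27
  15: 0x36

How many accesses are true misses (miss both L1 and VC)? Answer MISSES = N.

MISSES = 4

#0 0x30→b6/s0 MISS; vc=[]
#1 0x37→b6/s0 L1-HIT; vc=[]
#2 0x36→b6/s0 L1-HIT; vc=[]
#3 0x45→b8/s0 MISS; vc=[6]
#4 0x42→b8/s0 L1-HIT; vc=[6]
#5 0x44→b8/s0 L1-HIT; vc=[6]
#6 0x24→b4/s0 MISS; vc=[6,8]
#7 0x32→b6/s0 VC-HIT; vc=[4,8]
#8 0x63→b12/s0 MISS; vc=[4,8,6]
#9 0x62→b12/s0 L1-HIT; vc=[4,8,6]
#10 0x26→b4/s0 VC-HIT; vc=[12,8,6]
#11 0x20→b4/s0 L1-HIT; vc=[12,8,6]
#12 0x60→b12/s0 VC-HIT; vc=[4,8,6]
#13 0x67→b12/s0 L1-HIT; vc=[4,8,6]
#14 0x27→b4/s0 VC-HIT; vc=[12,8,6]
#15 0x36→b6/s0 VC-HIT; vc=[12,8,4]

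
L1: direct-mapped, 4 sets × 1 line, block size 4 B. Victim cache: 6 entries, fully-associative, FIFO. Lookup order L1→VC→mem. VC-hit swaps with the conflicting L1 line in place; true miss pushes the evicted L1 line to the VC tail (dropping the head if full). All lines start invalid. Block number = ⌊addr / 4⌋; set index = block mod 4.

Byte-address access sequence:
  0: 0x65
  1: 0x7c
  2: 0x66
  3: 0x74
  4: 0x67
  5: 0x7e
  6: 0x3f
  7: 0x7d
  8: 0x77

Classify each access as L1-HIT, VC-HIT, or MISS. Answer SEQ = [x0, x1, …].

SEQ = [MISS, MISS, L1-HIT, MISS, VC-HIT, L1-HIT, MISS, VC-HIT, VC-HIT]

0: 0x65 (blk 25, set 1) → MISS  vc=[]
1: 0x7c (blk 31, set 3) → MISS  vc=[]
2: 0x66 (blk 25, set 1) → L1-HIT  vc=[]
3: 0x74 (blk 29, set 1) → MISS  vc=[25]
4: 0x67 (blk 25, set 1) → VC-HIT  vc=[29]
5: 0x7e (blk 31, set 3) → L1-HIT  vc=[29]
6: 0x3f (blk 15, set 3) → MISS  vc=[29, 31]
7: 0x7d (blk 31, set 3) → VC-HIT  vc=[29, 15]
8: 0x77 (blk 29, set 1) → VC-HIT  vc=[25, 15]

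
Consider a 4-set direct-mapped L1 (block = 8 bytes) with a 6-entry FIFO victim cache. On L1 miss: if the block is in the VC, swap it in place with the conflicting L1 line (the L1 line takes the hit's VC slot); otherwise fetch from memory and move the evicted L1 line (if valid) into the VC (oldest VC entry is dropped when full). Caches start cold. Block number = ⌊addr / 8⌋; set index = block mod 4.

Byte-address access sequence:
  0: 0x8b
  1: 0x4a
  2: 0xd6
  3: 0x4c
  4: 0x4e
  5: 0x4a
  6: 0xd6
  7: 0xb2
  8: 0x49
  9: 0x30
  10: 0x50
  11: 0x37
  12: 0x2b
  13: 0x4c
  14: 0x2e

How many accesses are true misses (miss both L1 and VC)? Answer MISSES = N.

MISSES = 7

0: 0x8b (blk 17, set 1) → MISS  vc=[]
1: 0x4a (blk 9, set 1) → MISS  vc=[17]
2: 0xd6 (blk 26, set 2) → MISS  vc=[17]
3: 0x4c (blk 9, set 1) → L1-HIT  vc=[17]
4: 0x4e (blk 9, set 1) → L1-HIT  vc=[17]
5: 0x4a (blk 9, set 1) → L1-HIT  vc=[17]
6: 0xd6 (blk 26, set 2) → L1-HIT  vc=[17]
7: 0xb2 (blk 22, set 2) → MISS  vc=[17, 26]
8: 0x49 (blk 9, set 1) → L1-HIT  vc=[17, 26]
9: 0x30 (blk 6, set 2) → MISS  vc=[17, 26, 22]
10: 0x50 (blk 10, set 2) → MISS  vc=[17, 26, 22, 6]
11: 0x37 (blk 6, set 2) → VC-HIT  vc=[17, 26, 22, 10]
12: 0x2b (blk 5, set 1) → MISS  vc=[17, 26, 22, 10, 9]
13: 0x4c (blk 9, set 1) → VC-HIT  vc=[17, 26, 22, 10, 5]
14: 0x2e (blk 5, set 1) → VC-HIT  vc=[17, 26, 22, 10, 9]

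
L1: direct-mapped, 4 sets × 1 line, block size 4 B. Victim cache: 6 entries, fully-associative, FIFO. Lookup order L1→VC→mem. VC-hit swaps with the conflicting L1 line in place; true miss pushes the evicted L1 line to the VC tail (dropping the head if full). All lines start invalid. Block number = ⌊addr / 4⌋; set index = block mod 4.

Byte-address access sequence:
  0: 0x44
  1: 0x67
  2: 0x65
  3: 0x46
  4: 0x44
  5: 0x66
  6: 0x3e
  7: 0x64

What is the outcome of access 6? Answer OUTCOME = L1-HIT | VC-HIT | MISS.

  [0] addr=0x44 blk=17 s=1: MISS | VC []
  [1] addr=0x67 blk=25 s=1: MISS | VC [17]
  [2] addr=0x65 blk=25 s=1: L1-HIT | VC [17]
  [3] addr=0x46 blk=17 s=1: VC-HIT | VC [25]
  [4] addr=0x44 blk=17 s=1: L1-HIT | VC [25]
  [5] addr=0x66 blk=25 s=1: VC-HIT | VC [17]
  [6] addr=0x3e blk=15 s=3: MISS | VC [17]
  [7] addr=0x64 blk=25 s=1: L1-HIT | VC [17]

OUTCOME = MISS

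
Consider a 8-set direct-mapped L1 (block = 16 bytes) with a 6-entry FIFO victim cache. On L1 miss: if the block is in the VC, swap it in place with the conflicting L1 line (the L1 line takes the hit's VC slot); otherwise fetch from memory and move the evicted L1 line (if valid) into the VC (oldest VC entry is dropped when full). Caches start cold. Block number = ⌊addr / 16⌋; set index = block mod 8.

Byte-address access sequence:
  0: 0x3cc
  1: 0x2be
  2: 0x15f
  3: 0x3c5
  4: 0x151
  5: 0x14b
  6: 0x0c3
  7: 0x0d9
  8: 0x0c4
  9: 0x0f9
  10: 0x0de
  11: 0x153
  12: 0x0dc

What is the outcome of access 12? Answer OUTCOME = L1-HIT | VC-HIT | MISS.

OUTCOME = VC-HIT

  [0] addr=0x3cc blk=60 s=4: MISS | VC []
  [1] addr=0x2be blk=43 s=3: MISS | VC []
  [2] addr=0x15f blk=21 s=5: MISS | VC []
  [3] addr=0x3c5 blk=60 s=4: L1-HIT | VC []
  [4] addr=0x151 blk=21 s=5: L1-HIT | VC []
  [5] addr=0x14b blk=20 s=4: MISS | VC [60]
  [6] addr=0xc3 blk=12 s=4: MISS | VC [60, 20]
  [7] addr=0xd9 blk=13 s=5: MISS | VC [60, 20, 21]
  [8] addr=0xc4 blk=12 s=4: L1-HIT | VC [60, 20, 21]
  [9] addr=0xf9 blk=15 s=7: MISS | VC [60, 20, 21]
  [10] addr=0xde blk=13 s=5: L1-HIT | VC [60, 20, 21]
  [11] addr=0x153 blk=21 s=5: VC-HIT | VC [60, 20, 13]
  [12] addr=0xdc blk=13 s=5: VC-HIT | VC [60, 20, 21]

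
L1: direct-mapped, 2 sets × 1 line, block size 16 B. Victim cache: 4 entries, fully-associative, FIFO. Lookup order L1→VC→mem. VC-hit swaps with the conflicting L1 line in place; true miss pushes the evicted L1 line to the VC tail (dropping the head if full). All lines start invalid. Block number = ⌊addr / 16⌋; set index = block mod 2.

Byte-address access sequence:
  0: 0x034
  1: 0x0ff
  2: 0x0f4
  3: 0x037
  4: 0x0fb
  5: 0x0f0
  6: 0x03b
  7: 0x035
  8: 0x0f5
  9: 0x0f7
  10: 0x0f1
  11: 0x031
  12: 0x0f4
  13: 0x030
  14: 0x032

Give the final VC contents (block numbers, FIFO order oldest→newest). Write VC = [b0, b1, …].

0: 0x34 (blk 3, set 1) → MISS  vc=[]
1: 0xff (blk 15, set 1) → MISS  vc=[3]
2: 0xf4 (blk 15, set 1) → L1-HIT  vc=[3]
3: 0x37 (blk 3, set 1) → VC-HIT  vc=[15]
4: 0xfb (blk 15, set 1) → VC-HIT  vc=[3]
5: 0xf0 (blk 15, set 1) → L1-HIT  vc=[3]
6: 0x3b (blk 3, set 1) → VC-HIT  vc=[15]
7: 0x35 (blk 3, set 1) → L1-HIT  vc=[15]
8: 0xf5 (blk 15, set 1) → VC-HIT  vc=[3]
9: 0xf7 (blk 15, set 1) → L1-HIT  vc=[3]
10: 0xf1 (blk 15, set 1) → L1-HIT  vc=[3]
11: 0x31 (blk 3, set 1) → VC-HIT  vc=[15]
12: 0xf4 (blk 15, set 1) → VC-HIT  vc=[3]
13: 0x30 (blk 3, set 1) → VC-HIT  vc=[15]
14: 0x32 (blk 3, set 1) → L1-HIT  vc=[15]

VC = [15]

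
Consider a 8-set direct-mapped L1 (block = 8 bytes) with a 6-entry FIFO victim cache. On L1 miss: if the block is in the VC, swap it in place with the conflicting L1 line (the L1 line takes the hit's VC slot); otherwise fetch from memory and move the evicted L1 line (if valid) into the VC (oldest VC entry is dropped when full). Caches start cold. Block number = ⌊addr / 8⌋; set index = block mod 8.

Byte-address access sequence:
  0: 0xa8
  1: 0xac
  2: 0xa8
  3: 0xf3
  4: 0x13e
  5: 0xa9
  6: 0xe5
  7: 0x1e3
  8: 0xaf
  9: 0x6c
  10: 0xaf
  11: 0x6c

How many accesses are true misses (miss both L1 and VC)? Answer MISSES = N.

MISSES = 6

  [0] addr=0xa8 blk=21 s=5: MISS | VC []
  [1] addr=0xac blk=21 s=5: L1-HIT | VC []
  [2] addr=0xa8 blk=21 s=5: L1-HIT | VC []
  [3] addr=0xf3 blk=30 s=6: MISS | VC []
  [4] addr=0x13e blk=39 s=7: MISS | VC []
  [5] addr=0xa9 blk=21 s=5: L1-HIT | VC []
  [6] addr=0xe5 blk=28 s=4: MISS | VC []
  [7] addr=0x1e3 blk=60 s=4: MISS | VC [28]
  [8] addr=0xaf blk=21 s=5: L1-HIT | VC [28]
  [9] addr=0x6c blk=13 s=5: MISS | VC [28, 21]
  [10] addr=0xaf blk=21 s=5: VC-HIT | VC [28, 13]
  [11] addr=0x6c blk=13 s=5: VC-HIT | VC [28, 21]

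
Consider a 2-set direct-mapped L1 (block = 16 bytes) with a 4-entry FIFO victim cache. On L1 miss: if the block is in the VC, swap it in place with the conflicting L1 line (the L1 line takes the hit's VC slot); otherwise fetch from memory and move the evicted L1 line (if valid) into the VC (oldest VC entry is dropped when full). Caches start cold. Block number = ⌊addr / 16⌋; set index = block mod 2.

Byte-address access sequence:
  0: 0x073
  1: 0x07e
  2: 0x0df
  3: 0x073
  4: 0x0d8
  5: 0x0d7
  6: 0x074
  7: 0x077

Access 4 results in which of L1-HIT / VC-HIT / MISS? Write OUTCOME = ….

OUTCOME = VC-HIT

0: 0x73 (blk 7, set 1) → MISS  vc=[]
1: 0x7e (blk 7, set 1) → L1-HIT  vc=[]
2: 0xdf (blk 13, set 1) → MISS  vc=[7]
3: 0x73 (blk 7, set 1) → VC-HIT  vc=[13]
4: 0xd8 (blk 13, set 1) → VC-HIT  vc=[7]
5: 0xd7 (blk 13, set 1) → L1-HIT  vc=[7]
6: 0x74 (blk 7, set 1) → VC-HIT  vc=[13]
7: 0x77 (blk 7, set 1) → L1-HIT  vc=[13]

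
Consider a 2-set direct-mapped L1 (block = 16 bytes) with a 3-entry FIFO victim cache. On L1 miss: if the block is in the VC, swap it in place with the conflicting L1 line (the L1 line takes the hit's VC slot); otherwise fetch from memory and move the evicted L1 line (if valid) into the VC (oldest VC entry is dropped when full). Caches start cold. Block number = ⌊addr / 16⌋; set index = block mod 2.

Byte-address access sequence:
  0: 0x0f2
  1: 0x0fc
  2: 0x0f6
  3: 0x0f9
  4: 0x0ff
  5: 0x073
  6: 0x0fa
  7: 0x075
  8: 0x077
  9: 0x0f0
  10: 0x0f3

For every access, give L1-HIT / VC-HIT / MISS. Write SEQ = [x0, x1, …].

SEQ = [MISS, L1-HIT, L1-HIT, L1-HIT, L1-HIT, MISS, VC-HIT, VC-HIT, L1-HIT, VC-HIT, L1-HIT]

#0 0xf2→b15/s1 MISS; vc=[]
#1 0xfc→b15/s1 L1-HIT; vc=[]
#2 0xf6→b15/s1 L1-HIT; vc=[]
#3 0xf9→b15/s1 L1-HIT; vc=[]
#4 0xff→b15/s1 L1-HIT; vc=[]
#5 0x73→b7/s1 MISS; vc=[15]
#6 0xfa→b15/s1 VC-HIT; vc=[7]
#7 0x75→b7/s1 VC-HIT; vc=[15]
#8 0x77→b7/s1 L1-HIT; vc=[15]
#9 0xf0→b15/s1 VC-HIT; vc=[7]
#10 0xf3→b15/s1 L1-HIT; vc=[7]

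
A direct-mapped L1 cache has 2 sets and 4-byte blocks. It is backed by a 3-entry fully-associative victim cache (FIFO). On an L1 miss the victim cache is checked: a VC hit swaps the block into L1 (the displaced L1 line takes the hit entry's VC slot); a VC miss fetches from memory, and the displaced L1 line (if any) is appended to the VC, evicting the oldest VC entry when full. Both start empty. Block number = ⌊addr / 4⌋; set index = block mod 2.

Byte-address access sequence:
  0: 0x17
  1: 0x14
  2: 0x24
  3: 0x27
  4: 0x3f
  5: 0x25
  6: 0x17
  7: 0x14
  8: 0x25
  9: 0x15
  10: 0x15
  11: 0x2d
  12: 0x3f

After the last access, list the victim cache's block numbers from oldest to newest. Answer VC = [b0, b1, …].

VC = [9, 11, 5]

0: 0x17 (blk 5, set 1) → MISS  vc=[]
1: 0x14 (blk 5, set 1) → L1-HIT  vc=[]
2: 0x24 (blk 9, set 1) → MISS  vc=[5]
3: 0x27 (blk 9, set 1) → L1-HIT  vc=[5]
4: 0x3f (blk 15, set 1) → MISS  vc=[5, 9]
5: 0x25 (blk 9, set 1) → VC-HIT  vc=[5, 15]
6: 0x17 (blk 5, set 1) → VC-HIT  vc=[9, 15]
7: 0x14 (blk 5, set 1) → L1-HIT  vc=[9, 15]
8: 0x25 (blk 9, set 1) → VC-HIT  vc=[5, 15]
9: 0x15 (blk 5, set 1) → VC-HIT  vc=[9, 15]
10: 0x15 (blk 5, set 1) → L1-HIT  vc=[9, 15]
11: 0x2d (blk 11, set 1) → MISS  vc=[9, 15, 5]
12: 0x3f (blk 15, set 1) → VC-HIT  vc=[9, 11, 5]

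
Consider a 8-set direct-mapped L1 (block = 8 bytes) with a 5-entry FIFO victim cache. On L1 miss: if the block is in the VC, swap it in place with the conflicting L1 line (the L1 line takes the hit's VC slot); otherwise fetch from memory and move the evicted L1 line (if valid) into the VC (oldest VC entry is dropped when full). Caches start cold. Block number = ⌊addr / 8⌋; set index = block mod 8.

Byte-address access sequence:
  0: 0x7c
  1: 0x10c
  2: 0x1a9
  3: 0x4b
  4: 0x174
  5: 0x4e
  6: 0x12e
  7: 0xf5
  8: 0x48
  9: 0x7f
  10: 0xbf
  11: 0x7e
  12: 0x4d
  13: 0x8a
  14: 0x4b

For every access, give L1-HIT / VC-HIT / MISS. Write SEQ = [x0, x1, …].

SEQ = [MISS, MISS, MISS, MISS, MISS, L1-HIT, MISS, MISS, L1-HIT, L1-HIT, MISS, VC-HIT, L1-HIT, MISS, VC-HIT]

#0 0x7c→b15/s7 MISS; vc=[]
#1 0x10c→b33/s1 MISS; vc=[]
#2 0x1a9→b53/s5 MISS; vc=[]
#3 0x4b→b9/s1 MISS; vc=[33]
#4 0x174→b46/s6 MISS; vc=[33]
#5 0x4e→b9/s1 L1-HIT; vc=[33]
#6 0x12e→b37/s5 MISS; vc=[33,53]
#7 0xf5→b30/s6 MISS; vc=[33,53,46]
#8 0x48→b9/s1 L1-HIT; vc=[33,53,46]
#9 0x7f→b15/s7 L1-HIT; vc=[33,53,46]
#10 0xbf→b23/s7 MISS; vc=[33,53,46,15]
#11 0x7e→b15/s7 VC-HIT; vc=[33,53,46,23]
#12 0x4d→b9/s1 L1-HIT; vc=[33,53,46,23]
#13 0x8a→b17/s1 MISS; vc=[33,53,46,23,9]
#14 0x4b→b9/s1 VC-HIT; vc=[33,53,46,23,17]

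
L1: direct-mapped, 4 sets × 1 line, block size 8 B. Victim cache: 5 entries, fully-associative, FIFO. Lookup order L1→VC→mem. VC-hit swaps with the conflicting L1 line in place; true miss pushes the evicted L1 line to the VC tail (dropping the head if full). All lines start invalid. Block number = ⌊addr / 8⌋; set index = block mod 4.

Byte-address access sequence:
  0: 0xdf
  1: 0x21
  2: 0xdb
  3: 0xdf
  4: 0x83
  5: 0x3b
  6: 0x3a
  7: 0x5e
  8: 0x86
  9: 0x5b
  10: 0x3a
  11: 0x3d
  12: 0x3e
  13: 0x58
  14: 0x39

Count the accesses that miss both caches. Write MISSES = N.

#0 0xdf→b27/s3 MISS; vc=[]
#1 0x21→b4/s0 MISS; vc=[]
#2 0xdb→b27/s3 L1-HIT; vc=[]
#3 0xdf→b27/s3 L1-HIT; vc=[]
#4 0x83→b16/s0 MISS; vc=[4]
#5 0x3b→b7/s3 MISS; vc=[4,27]
#6 0x3a→b7/s3 L1-HIT; vc=[4,27]
#7 0x5e→b11/s3 MISS; vc=[4,27,7]
#8 0x86→b16/s0 L1-HIT; vc=[4,27,7]
#9 0x5b→b11/s3 L1-HIT; vc=[4,27,7]
#10 0x3a→b7/s3 VC-HIT; vc=[4,27,11]
#11 0x3d→b7/s3 L1-HIT; vc=[4,27,11]
#12 0x3e→b7/s3 L1-HIT; vc=[4,27,11]
#13 0x58→b11/s3 VC-HIT; vc=[4,27,7]
#14 0x39→b7/s3 VC-HIT; vc=[4,27,11]

MISSES = 5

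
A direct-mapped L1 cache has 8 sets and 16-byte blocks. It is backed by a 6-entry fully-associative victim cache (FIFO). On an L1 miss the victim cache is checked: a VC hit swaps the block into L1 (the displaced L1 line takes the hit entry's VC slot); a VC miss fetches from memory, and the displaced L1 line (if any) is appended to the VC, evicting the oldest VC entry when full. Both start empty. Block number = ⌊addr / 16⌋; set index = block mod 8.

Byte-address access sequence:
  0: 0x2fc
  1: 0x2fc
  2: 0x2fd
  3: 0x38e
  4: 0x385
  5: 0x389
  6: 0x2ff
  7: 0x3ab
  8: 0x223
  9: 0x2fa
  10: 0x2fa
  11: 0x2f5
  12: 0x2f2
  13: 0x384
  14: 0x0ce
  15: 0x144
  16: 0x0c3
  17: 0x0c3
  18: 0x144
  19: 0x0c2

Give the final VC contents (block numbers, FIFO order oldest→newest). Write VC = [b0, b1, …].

VC = [58, 20]

0: 0x2fc (blk 47, set 7) → MISS  vc=[]
1: 0x2fc (blk 47, set 7) → L1-HIT  vc=[]
2: 0x2fd (blk 47, set 7) → L1-HIT  vc=[]
3: 0x38e (blk 56, set 0) → MISS  vc=[]
4: 0x385 (blk 56, set 0) → L1-HIT  vc=[]
5: 0x389 (blk 56, set 0) → L1-HIT  vc=[]
6: 0x2ff (blk 47, set 7) → L1-HIT  vc=[]
7: 0x3ab (blk 58, set 2) → MISS  vc=[]
8: 0x223 (blk 34, set 2) → MISS  vc=[58]
9: 0x2fa (blk 47, set 7) → L1-HIT  vc=[58]
10: 0x2fa (blk 47, set 7) → L1-HIT  vc=[58]
11: 0x2f5 (blk 47, set 7) → L1-HIT  vc=[58]
12: 0x2f2 (blk 47, set 7) → L1-HIT  vc=[58]
13: 0x384 (blk 56, set 0) → L1-HIT  vc=[58]
14: 0xce (blk 12, set 4) → MISS  vc=[58]
15: 0x144 (blk 20, set 4) → MISS  vc=[58, 12]
16: 0xc3 (blk 12, set 4) → VC-HIT  vc=[58, 20]
17: 0xc3 (blk 12, set 4) → L1-HIT  vc=[58, 20]
18: 0x144 (blk 20, set 4) → VC-HIT  vc=[58, 12]
19: 0xc2 (blk 12, set 4) → VC-HIT  vc=[58, 20]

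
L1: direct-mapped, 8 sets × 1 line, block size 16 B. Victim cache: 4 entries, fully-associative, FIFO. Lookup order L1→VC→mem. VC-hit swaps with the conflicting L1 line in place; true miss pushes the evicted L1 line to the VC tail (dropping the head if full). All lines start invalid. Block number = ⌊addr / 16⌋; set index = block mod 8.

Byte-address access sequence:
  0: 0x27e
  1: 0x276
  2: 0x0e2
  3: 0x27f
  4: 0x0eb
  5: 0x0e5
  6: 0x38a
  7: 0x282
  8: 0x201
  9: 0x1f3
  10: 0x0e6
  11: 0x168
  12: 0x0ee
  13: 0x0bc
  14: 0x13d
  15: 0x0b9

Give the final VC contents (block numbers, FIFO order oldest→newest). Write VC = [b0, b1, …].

#0 0x27e→b39/s7 MISS; vc=[]
#1 0x276→b39/s7 L1-HIT; vc=[]
#2 0xe2→b14/s6 MISS; vc=[]
#3 0x27f→b39/s7 L1-HIT; vc=[]
#4 0xeb→b14/s6 L1-HIT; vc=[]
#5 0xe5→b14/s6 L1-HIT; vc=[]
#6 0x38a→b56/s0 MISS; vc=[]
#7 0x282→b40/s0 MISS; vc=[56]
#8 0x201→b32/s0 MISS; vc=[56,40]
#9 0x1f3→b31/s7 MISS; vc=[56,40,39]
#10 0xe6→b14/s6 L1-HIT; vc=[56,40,39]
#11 0x168→b22/s6 MISS; vc=[56,40,39,14]
#12 0xee→b14/s6 VC-HIT; vc=[56,40,39,22]
#13 0xbc→b11/s3 MISS; vc=[56,40,39,22]
#14 0x13d→b19/s3 MISS; vc=[40,39,22,11]
#15 0xb9→b11/s3 VC-HIT; vc=[40,39,22,19]

VC = [40, 39, 22, 19]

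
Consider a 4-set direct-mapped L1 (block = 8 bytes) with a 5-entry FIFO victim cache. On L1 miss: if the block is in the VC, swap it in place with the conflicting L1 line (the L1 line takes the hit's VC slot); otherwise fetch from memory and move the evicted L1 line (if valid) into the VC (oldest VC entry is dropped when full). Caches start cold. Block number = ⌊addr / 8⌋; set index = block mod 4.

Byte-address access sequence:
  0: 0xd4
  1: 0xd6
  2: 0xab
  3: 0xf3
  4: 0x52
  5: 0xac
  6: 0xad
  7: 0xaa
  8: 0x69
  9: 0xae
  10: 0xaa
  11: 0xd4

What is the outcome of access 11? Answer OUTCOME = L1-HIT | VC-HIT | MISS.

OUTCOME = VC-HIT

0: 0xd4 (blk 26, set 2) → MISS  vc=[]
1: 0xd6 (blk 26, set 2) → L1-HIT  vc=[]
2: 0xab (blk 21, set 1) → MISS  vc=[]
3: 0xf3 (blk 30, set 2) → MISS  vc=[26]
4: 0x52 (blk 10, set 2) → MISS  vc=[26, 30]
5: 0xac (blk 21, set 1) → L1-HIT  vc=[26, 30]
6: 0xad (blk 21, set 1) → L1-HIT  vc=[26, 30]
7: 0xaa (blk 21, set 1) → L1-HIT  vc=[26, 30]
8: 0x69 (blk 13, set 1) → MISS  vc=[26, 30, 21]
9: 0xae (blk 21, set 1) → VC-HIT  vc=[26, 30, 13]
10: 0xaa (blk 21, set 1) → L1-HIT  vc=[26, 30, 13]
11: 0xd4 (blk 26, set 2) → VC-HIT  vc=[10, 30, 13]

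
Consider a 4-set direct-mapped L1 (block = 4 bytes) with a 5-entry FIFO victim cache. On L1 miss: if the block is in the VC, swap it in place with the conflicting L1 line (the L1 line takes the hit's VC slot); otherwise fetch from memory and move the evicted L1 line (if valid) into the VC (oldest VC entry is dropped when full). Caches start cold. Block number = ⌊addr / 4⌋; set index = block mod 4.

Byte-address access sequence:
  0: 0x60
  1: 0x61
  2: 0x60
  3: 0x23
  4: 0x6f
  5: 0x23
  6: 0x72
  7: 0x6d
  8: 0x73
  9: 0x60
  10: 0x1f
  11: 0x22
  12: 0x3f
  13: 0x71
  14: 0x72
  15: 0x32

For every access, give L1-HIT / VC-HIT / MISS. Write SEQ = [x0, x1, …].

0: 0x60 (blk 24, set 0) → MISS  vc=[]
1: 0x61 (blk 24, set 0) → L1-HIT  vc=[]
2: 0x60 (blk 24, set 0) → L1-HIT  vc=[]
3: 0x23 (blk 8, set 0) → MISS  vc=[24]
4: 0x6f (blk 27, set 3) → MISS  vc=[24]
5: 0x23 (blk 8, set 0) → L1-HIT  vc=[24]
6: 0x72 (blk 28, set 0) → MISS  vc=[24, 8]
7: 0x6d (blk 27, set 3) → L1-HIT  vc=[24, 8]
8: 0x73 (blk 28, set 0) → L1-HIT  vc=[24, 8]
9: 0x60 (blk 24, set 0) → VC-HIT  vc=[28, 8]
10: 0x1f (blk 7, set 3) → MISS  vc=[28, 8, 27]
11: 0x22 (blk 8, set 0) → VC-HIT  vc=[28, 24, 27]
12: 0x3f (blk 15, set 3) → MISS  vc=[28, 24, 27, 7]
13: 0x71 (blk 28, set 0) → VC-HIT  vc=[8, 24, 27, 7]
14: 0x72 (blk 28, set 0) → L1-HIT  vc=[8, 24, 27, 7]
15: 0x32 (blk 12, set 0) → MISS  vc=[8, 24, 27, 7, 28]

SEQ = [MISS, L1-HIT, L1-HIT, MISS, MISS, L1-HIT, MISS, L1-HIT, L1-HIT, VC-HIT, MISS, VC-HIT, MISS, VC-HIT, L1-HIT, MISS]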